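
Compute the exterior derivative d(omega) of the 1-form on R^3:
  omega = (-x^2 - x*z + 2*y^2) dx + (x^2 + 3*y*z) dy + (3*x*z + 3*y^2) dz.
d(omega) = (2*x - 4*y) dx ∧ dy + (x + 3*z) dx ∧ dz + (3*y) dy ∧ dz

For a 1-form omega = sum_i f_i dx_i, the exterior derivative is
  d(omega) = sum_{i < j} (∂f_j/∂x_i - ∂f_i/∂x_j) dx_i ∧ dx_j.
  coefficient of dx ∧ dy: ∂f_2/∂x - ∂f_1/∂y = ∂(x^2 + 3*y*z)/∂x - ∂(-x^2 - x*z + 2*y^2)/∂y = 2*x - 4*y
  coefficient of dx ∧ dz: ∂f_3/∂x - ∂f_1/∂z = ∂(3*x*z + 3*y^2)/∂x - ∂(-x^2 - x*z + 2*y^2)/∂z = x + 3*z
  coefficient of dy ∧ dz: ∂f_3/∂y - ∂f_2/∂z = ∂(3*x*z + 3*y^2)/∂y - ∂(x^2 + 3*y*z)/∂z = 3*y
Assembling: d(omega) = (2*x - 4*y) dx ∧ dy + (x + 3*z) dx ∧ dz + (3*y) dy ∧ dz.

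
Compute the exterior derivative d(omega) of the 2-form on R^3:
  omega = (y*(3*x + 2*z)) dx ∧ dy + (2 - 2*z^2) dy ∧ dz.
d(omega) = (2*y) dx ∧ dy ∧ dz

For a 2-form omega = sum_{i<j} g_{ij} dx_i ∧ dx_j, the exterior derivative is
  d(omega) = sum_{i<j} d(g_{ij}) ∧ dx_i ∧ dx_j = sum_{i<j, k} (∂g_{ij}/∂x_k) dx_k ∧ dx_i ∧ dx_j.
Expand each term, using dx_k ∧ dx_i ∧ dx_j = sgn(permutation) dx_{(a)} ∧ dx_{(b)} ∧ dx_{(c)} with (a < b < c) sorted:
  d(y*(3*x + 2*z)) includes (∂/∂z)(y*(3*x + 2*z)) dz = (2*y) dz, which multiplied by dx ∧ dy gives (2*y) dx ∧ dy ∧ dz
Collecting like 3-forms: d(omega) = (2*y) dx ∧ dy ∧ dz.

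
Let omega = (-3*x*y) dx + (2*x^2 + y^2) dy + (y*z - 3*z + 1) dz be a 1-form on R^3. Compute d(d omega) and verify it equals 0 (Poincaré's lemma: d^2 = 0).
d(d omega) = 0

Step 1: d omega = sum_{i<j} (∂f_j/∂x_i - ∂f_i/∂x_j) dx_i ∧ dx_j:
  coeff of dx ∧ dy: 7*x
  coeff of dx ∧ dz: 0
  coeff of dy ∧ dz: z
Step 2: Apply d again to each 2-form coefficient. The only possible 3-form in R^3 is dx ∧ dy ∧ dz, with coefficient
  ∂(coeff of dy∧dz)/∂x - ∂(coeff of dx∧dz)/∂y + ∂(coeff of dx∧dy)/∂z
  = ∂/∂x (z) - ∂/∂y (0) + ∂/∂z (7*x).
Each of these terms simplifies to sums of mixed partials that cancel in pairs. The result is 0 (by equality of mixed partials for smooth functions — Schwarz / Clairaut).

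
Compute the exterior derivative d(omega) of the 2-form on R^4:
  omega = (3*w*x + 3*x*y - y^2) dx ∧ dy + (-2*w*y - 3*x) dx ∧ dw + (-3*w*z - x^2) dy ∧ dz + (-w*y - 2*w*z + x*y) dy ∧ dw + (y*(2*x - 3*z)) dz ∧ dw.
d(omega) = (2*w + 3*x + y) dx ∧ dy ∧ dw + (-2*x) dx ∧ dy ∧ dz + (2*w + 2*x - 6*z) dy ∧ dz ∧ dw + (2*y) dx ∧ dz ∧ dw

For a 2-form omega = sum_{i<j} g_{ij} dx_i ∧ dx_j, the exterior derivative is
  d(omega) = sum_{i<j} d(g_{ij}) ∧ dx_i ∧ dx_j = sum_{i<j, k} (∂g_{ij}/∂x_k) dx_k ∧ dx_i ∧ dx_j.
Expand each term, using dx_k ∧ dx_i ∧ dx_j = sgn(permutation) dx_{(a)} ∧ dx_{(b)} ∧ dx_{(c)} with (a < b < c) sorted:
  d(3*w*x + 3*x*y - y^2) includes (∂/∂w)(3*w*x + 3*x*y - y^2) dw = (3*x) dw, which multiplied by dx ∧ dy gives (3*x) dx ∧ dy ∧ dw
  d(-2*w*y - 3*x) includes (∂/∂y)(-2*w*y - 3*x) dy = (-2*w) dy, which multiplied by dx ∧ dw gives (2*w) dx ∧ dy ∧ dw
  d(-3*w*z - x^2) includes (∂/∂x)(-3*w*z - x^2) dx = (-2*x) dx, which multiplied by dy ∧ dz gives (-2*x) dx ∧ dy ∧ dz
  d(-3*w*z - x^2) includes (∂/∂w)(-3*w*z - x^2) dw = (-3*z) dw, which multiplied by dy ∧ dz gives (-3*z) dy ∧ dz ∧ dw
  d(-w*y - 2*w*z + x*y) includes (∂/∂x)(-w*y - 2*w*z + x*y) dx = (y) dx, which multiplied by dy ∧ dw gives (y) dx ∧ dy ∧ dw
  d(-w*y - 2*w*z + x*y) includes (∂/∂z)(-w*y - 2*w*z + x*y) dz = (-2*w) dz, which multiplied by dy ∧ dw gives (2*w) dy ∧ dz ∧ dw
  d(y*(2*x - 3*z)) includes (∂/∂x)(y*(2*x - 3*z)) dx = (2*y) dx, which multiplied by dz ∧ dw gives (2*y) dx ∧ dz ∧ dw
  d(y*(2*x - 3*z)) includes (∂/∂y)(y*(2*x - 3*z)) dy = (2*x - 3*z) dy, which multiplied by dz ∧ dw gives (2*x - 3*z) dy ∧ dz ∧ dw
Collecting like 3-forms: d(omega) = (2*w + 3*x + y) dx ∧ dy ∧ dw + (-2*x) dx ∧ dy ∧ dz + (2*w + 2*x - 6*z) dy ∧ dz ∧ dw + (2*y) dx ∧ dz ∧ dw.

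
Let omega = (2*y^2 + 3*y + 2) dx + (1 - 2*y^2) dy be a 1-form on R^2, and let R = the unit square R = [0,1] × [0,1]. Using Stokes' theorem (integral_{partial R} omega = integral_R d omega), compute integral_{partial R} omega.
integral_(partial R) omega = -5

Stokes: integral_partial_R omega = integral_R d omega with d omega = (∂Q/∂x - ∂P/∂y) dx ∧ dy.
  ∂Q/∂x = 0
  ∂P/∂y = 4*y + 3
  integrand = ∂Q/∂x - ∂P/∂y = -4*y - 3.
Integrating over R: integral_0^1 integral_0^1 (-4*y - 3) dx dy = -5.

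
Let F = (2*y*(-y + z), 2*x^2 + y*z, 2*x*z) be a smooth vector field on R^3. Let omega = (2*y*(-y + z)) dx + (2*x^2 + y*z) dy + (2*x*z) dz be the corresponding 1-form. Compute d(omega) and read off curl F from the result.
d(omega) = (-y) dy ∧ dz + (2*y - 2*z) dz ∧ dx + (4*x + 4*y - 2*z) dx ∧ dy; curl F = (-y, 2*y - 2*z, 4*x + 4*y - 2*z)

d omega = sum_{i<j} (∂f_j/∂x_i - ∂f_i/∂x_j) dx_i ∧ dx_j. Under the identification (dy ∧ dz, dz ∧ dx, dx ∧ dy) ↔ (e_x, e_y, e_z), the coefficients are exactly the components of curl F. Compute:
  ∂R/∂y - ∂Q/∂z = (0) - (y) = -y
  ∂P/∂z - ∂R/∂x = (2*y) - (2*z) = 2*y - 2*z
  ∂Q/∂x - ∂P/∂y = (4*x) - (-4*y + 2*z) = 4*x + 4*y - 2*z.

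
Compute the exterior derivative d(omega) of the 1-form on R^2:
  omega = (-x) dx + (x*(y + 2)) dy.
d(omega) = (y + 2) dx ∧ dy

For a 1-form omega = sum_i f_i dx_i, the exterior derivative is
  d(omega) = sum_{i < j} (∂f_j/∂x_i - ∂f_i/∂x_j) dx_i ∧ dx_j.
  coefficient of dx ∧ dy: ∂f_2/∂x - ∂f_1/∂y = ∂(x*(y + 2))/∂x - ∂(-x)/∂y = y + 2
Assembling: d(omega) = (y + 2) dx ∧ dy.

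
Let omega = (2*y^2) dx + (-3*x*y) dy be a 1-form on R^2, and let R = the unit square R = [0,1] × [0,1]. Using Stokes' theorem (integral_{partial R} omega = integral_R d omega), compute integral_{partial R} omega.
integral_(partial R) omega = -7/2

Stokes: integral_partial_R omega = integral_R d omega with d omega = (∂Q/∂x - ∂P/∂y) dx ∧ dy.
  ∂Q/∂x = -3*y
  ∂P/∂y = 4*y
  integrand = ∂Q/∂x - ∂P/∂y = -7*y.
Integrating over R: integral_0^1 integral_0^1 (-7*y) dx dy = -7/2.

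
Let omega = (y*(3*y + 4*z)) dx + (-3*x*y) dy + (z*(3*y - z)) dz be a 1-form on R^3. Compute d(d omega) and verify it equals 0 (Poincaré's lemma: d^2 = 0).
d(d omega) = 0

Step 1: d omega = sum_{i<j} (∂f_j/∂x_i - ∂f_i/∂x_j) dx_i ∧ dx_j:
  coeff of dx ∧ dy: -9*y - 4*z
  coeff of dx ∧ dz: -4*y
  coeff of dy ∧ dz: 3*z
Step 2: Apply d again to each 2-form coefficient. The only possible 3-form in R^3 is dx ∧ dy ∧ dz, with coefficient
  ∂(coeff of dy∧dz)/∂x - ∂(coeff of dx∧dz)/∂y + ∂(coeff of dx∧dy)/∂z
  = ∂/∂x (3*z) - ∂/∂y (-4*y) + ∂/∂z (-9*y - 4*z).
Each of these terms simplifies to sums of mixed partials that cancel in pairs. The result is 0 (by equality of mixed partials for smooth functions — Schwarz / Clairaut).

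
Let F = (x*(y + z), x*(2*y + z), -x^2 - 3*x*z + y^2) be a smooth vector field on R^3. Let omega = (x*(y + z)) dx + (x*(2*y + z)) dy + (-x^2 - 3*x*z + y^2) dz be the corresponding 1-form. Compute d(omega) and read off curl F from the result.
d(omega) = (-x + 2*y) dy ∧ dz + (3*x + 3*z) dz ∧ dx + (-x + 2*y + z) dx ∧ dy; curl F = (-x + 2*y, 3*x + 3*z, -x + 2*y + z)

d omega = sum_{i<j} (∂f_j/∂x_i - ∂f_i/∂x_j) dx_i ∧ dx_j. Under the identification (dy ∧ dz, dz ∧ dx, dx ∧ dy) ↔ (e_x, e_y, e_z), the coefficients are exactly the components of curl F. Compute:
  ∂R/∂y - ∂Q/∂z = (2*y) - (x) = -x + 2*y
  ∂P/∂z - ∂R/∂x = (x) - (-2*x - 3*z) = 3*x + 3*z
  ∂Q/∂x - ∂P/∂y = (2*y + z) - (x) = -x + 2*y + z.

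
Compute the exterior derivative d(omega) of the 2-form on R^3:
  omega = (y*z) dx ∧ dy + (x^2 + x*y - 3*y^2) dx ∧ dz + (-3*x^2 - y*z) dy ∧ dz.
d(omega) = (-7*x + 7*y) dx ∧ dy ∧ dz

For a 2-form omega = sum_{i<j} g_{ij} dx_i ∧ dx_j, the exterior derivative is
  d(omega) = sum_{i<j} d(g_{ij}) ∧ dx_i ∧ dx_j = sum_{i<j, k} (∂g_{ij}/∂x_k) dx_k ∧ dx_i ∧ dx_j.
Expand each term, using dx_k ∧ dx_i ∧ dx_j = sgn(permutation) dx_{(a)} ∧ dx_{(b)} ∧ dx_{(c)} with (a < b < c) sorted:
  d(y*z) includes (∂/∂z)(y*z) dz = (y) dz, which multiplied by dx ∧ dy gives (y) dx ∧ dy ∧ dz
  d(x^2 + x*y - 3*y^2) includes (∂/∂y)(x^2 + x*y - 3*y^2) dy = (x - 6*y) dy, which multiplied by dx ∧ dz gives (-x + 6*y) dx ∧ dy ∧ dz
  d(-3*x^2 - y*z) includes (∂/∂x)(-3*x^2 - y*z) dx = (-6*x) dx, which multiplied by dy ∧ dz gives (-6*x) dx ∧ dy ∧ dz
Collecting like 3-forms: d(omega) = (-7*x + 7*y) dx ∧ dy ∧ dz.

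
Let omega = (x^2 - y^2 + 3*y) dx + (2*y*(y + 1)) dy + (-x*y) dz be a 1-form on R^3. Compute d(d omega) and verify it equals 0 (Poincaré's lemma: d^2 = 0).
d(d omega) = 0

Step 1: d omega = sum_{i<j} (∂f_j/∂x_i - ∂f_i/∂x_j) dx_i ∧ dx_j:
  coeff of dx ∧ dy: 2*y - 3
  coeff of dx ∧ dz: -y
  coeff of dy ∧ dz: -x
Step 2: Apply d again to each 2-form coefficient. The only possible 3-form in R^3 is dx ∧ dy ∧ dz, with coefficient
  ∂(coeff of dy∧dz)/∂x - ∂(coeff of dx∧dz)/∂y + ∂(coeff of dx∧dy)/∂z
  = ∂/∂x (-x) - ∂/∂y (-y) + ∂/∂z (2*y - 3).
Each of these terms simplifies to sums of mixed partials that cancel in pairs. The result is 0 (by equality of mixed partials for smooth functions — Schwarz / Clairaut).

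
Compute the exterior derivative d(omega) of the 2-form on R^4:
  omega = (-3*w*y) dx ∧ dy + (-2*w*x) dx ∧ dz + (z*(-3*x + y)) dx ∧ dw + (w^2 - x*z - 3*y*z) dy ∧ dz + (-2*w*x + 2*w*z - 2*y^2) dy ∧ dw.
d(omega) = (-2*w - 3*y - z) dx ∧ dy ∧ dw + (x - y) dx ∧ dz ∧ dw + (-z) dx ∧ dy ∧ dz

For a 2-form omega = sum_{i<j} g_{ij} dx_i ∧ dx_j, the exterior derivative is
  d(omega) = sum_{i<j} d(g_{ij}) ∧ dx_i ∧ dx_j = sum_{i<j, k} (∂g_{ij}/∂x_k) dx_k ∧ dx_i ∧ dx_j.
Expand each term, using dx_k ∧ dx_i ∧ dx_j = sgn(permutation) dx_{(a)} ∧ dx_{(b)} ∧ dx_{(c)} with (a < b < c) sorted:
  d(-3*w*y) includes (∂/∂w)(-3*w*y) dw = (-3*y) dw, which multiplied by dx ∧ dy gives (-3*y) dx ∧ dy ∧ dw
  d(-2*w*x) includes (∂/∂w)(-2*w*x) dw = (-2*x) dw, which multiplied by dx ∧ dz gives (-2*x) dx ∧ dz ∧ dw
  d(z*(-3*x + y)) includes (∂/∂y)(z*(-3*x + y)) dy = (z) dy, which multiplied by dx ∧ dw gives (-z) dx ∧ dy ∧ dw
  d(z*(-3*x + y)) includes (∂/∂z)(z*(-3*x + y)) dz = (-3*x + y) dz, which multiplied by dx ∧ dw gives (3*x - y) dx ∧ dz ∧ dw
  d(w^2 - x*z - 3*y*z) includes (∂/∂x)(w^2 - x*z - 3*y*z) dx = (-z) dx, which multiplied by dy ∧ dz gives (-z) dx ∧ dy ∧ dz
  d(w^2 - x*z - 3*y*z) includes (∂/∂w)(w^2 - x*z - 3*y*z) dw = (2*w) dw, which multiplied by dy ∧ dz gives (2*w) dy ∧ dz ∧ dw
  d(-2*w*x + 2*w*z - 2*y^2) includes (∂/∂x)(-2*w*x + 2*w*z - 2*y^2) dx = (-2*w) dx, which multiplied by dy ∧ dw gives (-2*w) dx ∧ dy ∧ dw
  d(-2*w*x + 2*w*z - 2*y^2) includes (∂/∂z)(-2*w*x + 2*w*z - 2*y^2) dz = (2*w) dz, which multiplied by dy ∧ dw gives (-2*w) dy ∧ dz ∧ dw
Collecting like 3-forms: d(omega) = (-2*w - 3*y - z) dx ∧ dy ∧ dw + (x - y) dx ∧ dz ∧ dw + (-z) dx ∧ dy ∧ dz.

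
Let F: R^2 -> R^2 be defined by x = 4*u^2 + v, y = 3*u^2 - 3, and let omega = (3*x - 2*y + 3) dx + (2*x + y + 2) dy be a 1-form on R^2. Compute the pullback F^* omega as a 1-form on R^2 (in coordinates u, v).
F^* omega = (6*u*(19*u^2 + 6*v + 11)) du + (6*u^2 + 3*v + 9) dv

Using F^*(f dg) = (f ∘ F) d(g ∘ F), substitute each coordinate x_i by F_i(u, v) in f_i, and replace dx_i by d F_i = (∂F_i/∂u) du + (∂F_i/∂v) dv.
  For the x component: f_1(F) = 6*u^2 + 3*v + 9; d F_1 = (8*u) du + (1) dv
  For the y component: f_2(F) = 11*u^2 + 2*v - 1; d F_2 = (6*u) du + (0) dv
Combining and collecting du, dv coefficients:
  coeff of du: 6*u*(19*u^2 + 6*v + 11)
  coeff of dv: 6*u^2 + 3*v + 9
F^* omega = (6*u*(19*u^2 + 6*v + 11)) du + (6*u^2 + 3*v + 9) dv.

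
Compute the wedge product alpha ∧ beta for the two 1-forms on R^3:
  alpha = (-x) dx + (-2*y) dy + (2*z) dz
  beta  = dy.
alpha ∧ beta = (-x) dx ∧ dy + (-2*z) dy ∧ dz

Distribute the wedge, using dx_i ∧ dx_j = -dx_j ∧ dx_i and dx_i ∧ dx_i = 0. For each pair (i, j) with i < j, the coefficient of dx_i ∧ dx_j in alpha ∧ beta is (alpha_i * beta_j - alpha_j * beta_i). Collecting: alpha ∧ beta = (-x) dx ∧ dy + (-2*z) dy ∧ dz.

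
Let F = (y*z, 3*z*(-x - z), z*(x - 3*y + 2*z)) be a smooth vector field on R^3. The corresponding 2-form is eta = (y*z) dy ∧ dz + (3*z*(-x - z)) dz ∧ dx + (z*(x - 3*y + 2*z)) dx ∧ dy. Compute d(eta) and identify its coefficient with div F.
d(eta) = (x - 3*y + 4*z) dx ∧ dy ∧ dz; div F = x - 3*y + 4*z

For a 2-form in R^3 of the form above, applying d gives a 3-form with coefficient ∂P/∂x + ∂Q/∂y + ∂R/∂z:
  ∂P/∂x = 0
  ∂Q/∂y = 0
  ∂R/∂z = x - 3*y + 4*z
Sum = x - 3*y + 4*z, which is exactly div F.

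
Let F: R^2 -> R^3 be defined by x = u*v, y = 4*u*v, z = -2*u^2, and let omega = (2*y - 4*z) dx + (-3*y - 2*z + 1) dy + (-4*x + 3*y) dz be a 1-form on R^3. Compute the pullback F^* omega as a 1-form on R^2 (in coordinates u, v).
F^* omega = (4*v*(-2*u^2 - 10*u*v + 1)) du + (4*u*(6*u^2 - 10*u*v + 1)) dv

Using F^*(f dg) = (f ∘ F) d(g ∘ F), substitute each coordinate x_i by F_i(u, v) in f_i, and replace dx_i by d F_i = (∂F_i/∂u) du + (∂F_i/∂v) dv.
  For the x component: f_1(F) = 8*u*(u + v); d F_1 = (v) du + (u) dv
  For the y component: f_2(F) = 4*u^2 - 12*u*v + 1; d F_2 = (4*v) du + (4*u) dv
  For the z component: f_3(F) = 8*u*v; d F_3 = (-4*u) du + (0) dv
Combining and collecting du, dv coefficients:
  coeff of du: 4*v*(-2*u^2 - 10*u*v + 1)
  coeff of dv: 4*u*(6*u^2 - 10*u*v + 1)
F^* omega = (4*v*(-2*u^2 - 10*u*v + 1)) du + (4*u*(6*u^2 - 10*u*v + 1)) dv.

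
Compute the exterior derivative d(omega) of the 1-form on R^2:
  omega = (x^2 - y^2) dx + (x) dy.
d(omega) = (2*y + 1) dx ∧ dy

For a 1-form omega = sum_i f_i dx_i, the exterior derivative is
  d(omega) = sum_{i < j} (∂f_j/∂x_i - ∂f_i/∂x_j) dx_i ∧ dx_j.
  coefficient of dx ∧ dy: ∂f_2/∂x - ∂f_1/∂y = ∂(x)/∂x - ∂(x^2 - y^2)/∂y = 2*y + 1
Assembling: d(omega) = (2*y + 1) dx ∧ dy.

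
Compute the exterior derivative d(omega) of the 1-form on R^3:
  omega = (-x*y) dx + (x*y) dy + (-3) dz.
d(omega) = (x + y) dx ∧ dy

For a 1-form omega = sum_i f_i dx_i, the exterior derivative is
  d(omega) = sum_{i < j} (∂f_j/∂x_i - ∂f_i/∂x_j) dx_i ∧ dx_j.
  coefficient of dx ∧ dy: ∂f_2/∂x - ∂f_1/∂y = ∂(x*y)/∂x - ∂(-x*y)/∂y = x + y
Assembling: d(omega) = (x + y) dx ∧ dy.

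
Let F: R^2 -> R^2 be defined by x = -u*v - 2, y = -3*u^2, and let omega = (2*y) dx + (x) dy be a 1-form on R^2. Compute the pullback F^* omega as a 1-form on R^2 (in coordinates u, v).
F^* omega = (12*u*(u*v + 1)) du + (6*u^3) dv

Using F^*(f dg) = (f ∘ F) d(g ∘ F), substitute each coordinate x_i by F_i(u, v) in f_i, and replace dx_i by d F_i = (∂F_i/∂u) du + (∂F_i/∂v) dv.
  For the x component: f_1(F) = -6*u^2; d F_1 = (-v) du + (-u) dv
  For the y component: f_2(F) = -u*v - 2; d F_2 = (-6*u) du + (0) dv
Combining and collecting du, dv coefficients:
  coeff of du: 12*u*(u*v + 1)
  coeff of dv: 6*u^3
F^* omega = (12*u*(u*v + 1)) du + (6*u^3) dv.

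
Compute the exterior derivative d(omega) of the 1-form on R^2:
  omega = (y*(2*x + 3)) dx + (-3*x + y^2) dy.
d(omega) = (-2*x - 6) dx ∧ dy

For a 1-form omega = sum_i f_i dx_i, the exterior derivative is
  d(omega) = sum_{i < j} (∂f_j/∂x_i - ∂f_i/∂x_j) dx_i ∧ dx_j.
  coefficient of dx ∧ dy: ∂f_2/∂x - ∂f_1/∂y = ∂(-3*x + y^2)/∂x - ∂(y*(2*x + 3))/∂y = -2*x - 6
Assembling: d(omega) = (-2*x - 6) dx ∧ dy.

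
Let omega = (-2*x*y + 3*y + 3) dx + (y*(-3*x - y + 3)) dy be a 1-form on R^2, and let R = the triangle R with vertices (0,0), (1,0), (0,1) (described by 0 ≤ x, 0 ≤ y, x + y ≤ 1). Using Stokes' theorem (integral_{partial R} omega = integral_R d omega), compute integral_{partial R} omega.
integral_(partial R) omega = -5/3

Stokes: integral_partial_R omega = integral_R d omega with d omega = (∂Q/∂x - ∂P/∂y) dx ∧ dy.
  ∂Q/∂x = -3*y
  ∂P/∂y = 3 - 2*x
  integrand = ∂Q/∂x - ∂P/∂y = 2*x - 3*y - 3.
Integrating over R: integral_0^1 integral_0^{1-x} (2*x - 3*y - 3) dy dx = -5/3.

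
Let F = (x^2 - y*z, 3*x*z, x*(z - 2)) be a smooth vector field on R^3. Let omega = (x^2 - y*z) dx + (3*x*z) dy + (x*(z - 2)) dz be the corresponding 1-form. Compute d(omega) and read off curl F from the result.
d(omega) = (-3*x) dy ∧ dz + (-y - z + 2) dz ∧ dx + (4*z) dx ∧ dy; curl F = (-3*x, -y - z + 2, 4*z)

d omega = sum_{i<j} (∂f_j/∂x_i - ∂f_i/∂x_j) dx_i ∧ dx_j. Under the identification (dy ∧ dz, dz ∧ dx, dx ∧ dy) ↔ (e_x, e_y, e_z), the coefficients are exactly the components of curl F. Compute:
  ∂R/∂y - ∂Q/∂z = (0) - (3*x) = -3*x
  ∂P/∂z - ∂R/∂x = (-y) - (z - 2) = -y - z + 2
  ∂Q/∂x - ∂P/∂y = (3*z) - (-z) = 4*z.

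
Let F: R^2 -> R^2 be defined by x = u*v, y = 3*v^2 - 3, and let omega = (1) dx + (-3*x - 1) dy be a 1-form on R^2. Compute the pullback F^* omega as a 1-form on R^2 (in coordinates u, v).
F^* omega = (v) du + (-18*u*v^2 + u - 6*v) dv

Using F^*(f dg) = (f ∘ F) d(g ∘ F), substitute each coordinate x_i by F_i(u, v) in f_i, and replace dx_i by d F_i = (∂F_i/∂u) du + (∂F_i/∂v) dv.
  For the x component: f_1(F) = 1; d F_1 = (v) du + (u) dv
  For the y component: f_2(F) = -3*u*v - 1; d F_2 = (0) du + (6*v) dv
Combining and collecting du, dv coefficients:
  coeff of du: v
  coeff of dv: -18*u*v^2 + u - 6*v
F^* omega = (v) du + (-18*u*v^2 + u - 6*v) dv.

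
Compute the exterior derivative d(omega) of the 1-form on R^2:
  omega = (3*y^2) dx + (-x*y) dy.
d(omega) = (-7*y) dx ∧ dy

For a 1-form omega = sum_i f_i dx_i, the exterior derivative is
  d(omega) = sum_{i < j} (∂f_j/∂x_i - ∂f_i/∂x_j) dx_i ∧ dx_j.
  coefficient of dx ∧ dy: ∂f_2/∂x - ∂f_1/∂y = ∂(-x*y)/∂x - ∂(3*y^2)/∂y = -7*y
Assembling: d(omega) = (-7*y) dx ∧ dy.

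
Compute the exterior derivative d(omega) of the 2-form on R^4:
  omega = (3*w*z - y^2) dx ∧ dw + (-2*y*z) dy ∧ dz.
d(omega) = (2*y) dx ∧ dy ∧ dw + (-3*w) dx ∧ dz ∧ dw

For a 2-form omega = sum_{i<j} g_{ij} dx_i ∧ dx_j, the exterior derivative is
  d(omega) = sum_{i<j} d(g_{ij}) ∧ dx_i ∧ dx_j = sum_{i<j, k} (∂g_{ij}/∂x_k) dx_k ∧ dx_i ∧ dx_j.
Expand each term, using dx_k ∧ dx_i ∧ dx_j = sgn(permutation) dx_{(a)} ∧ dx_{(b)} ∧ dx_{(c)} with (a < b < c) sorted:
  d(3*w*z - y^2) includes (∂/∂y)(3*w*z - y^2) dy = (-2*y) dy, which multiplied by dx ∧ dw gives (2*y) dx ∧ dy ∧ dw
  d(3*w*z - y^2) includes (∂/∂z)(3*w*z - y^2) dz = (3*w) dz, which multiplied by dx ∧ dw gives (-3*w) dx ∧ dz ∧ dw
Collecting like 3-forms: d(omega) = (2*y) dx ∧ dy ∧ dw + (-3*w) dx ∧ dz ∧ dw.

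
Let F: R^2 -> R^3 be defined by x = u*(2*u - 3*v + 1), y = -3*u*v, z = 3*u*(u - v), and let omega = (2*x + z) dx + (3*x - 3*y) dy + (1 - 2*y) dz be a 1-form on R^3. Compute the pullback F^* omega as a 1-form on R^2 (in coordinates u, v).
F^* omega = (28*u^3 - 39*u^2*v + 15*u^2 + 9*u*v^2 - 24*u*v + 8*u - 3*v) du + (3*u*(-13*u^2 + 3*u*v - 5*u - 1)) dv

Using F^*(f dg) = (f ∘ F) d(g ∘ F), substitute each coordinate x_i by F_i(u, v) in f_i, and replace dx_i by d F_i = (∂F_i/∂u) du + (∂F_i/∂v) dv.
  For the x component: f_1(F) = u*(7*u - 9*v + 2); d F_1 = (4*u - 3*v + 1) du + (-3*u) dv
  For the y component: f_2(F) = 3*u*(2*u + 1); d F_2 = (-3*v) du + (-3*u) dv
  For the z component: f_3(F) = 6*u*v + 1; d F_3 = (6*u - 3*v) du + (-3*u) dv
Combining and collecting du, dv coefficients:
  coeff of du: 28*u^3 - 39*u^2*v + 15*u^2 + 9*u*v^2 - 24*u*v + 8*u - 3*v
  coeff of dv: 3*u*(-13*u^2 + 3*u*v - 5*u - 1)
F^* omega = (28*u^3 - 39*u^2*v + 15*u^2 + 9*u*v^2 - 24*u*v + 8*u - 3*v) du + (3*u*(-13*u^2 + 3*u*v - 5*u - 1)) dv.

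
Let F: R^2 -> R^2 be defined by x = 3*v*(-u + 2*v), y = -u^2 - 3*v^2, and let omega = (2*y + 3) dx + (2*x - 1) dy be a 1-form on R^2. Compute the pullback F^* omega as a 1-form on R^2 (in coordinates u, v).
F^* omega = (18*u^2*v - 24*u*v^2 + 2*u + 18*v^3 - 9*v) du + (6*u^3 - 24*u^2*v + 54*u*v^2 - 9*u - 144*v^3 + 42*v) dv

Using F^*(f dg) = (f ∘ F) d(g ∘ F), substitute each coordinate x_i by F_i(u, v) in f_i, and replace dx_i by d F_i = (∂F_i/∂u) du + (∂F_i/∂v) dv.
  For the x component: f_1(F) = -2*u^2 - 6*v^2 + 3; d F_1 = (-3*v) du + (-3*u + 12*v) dv
  For the y component: f_2(F) = -6*u*v + 12*v^2 - 1; d F_2 = (-2*u) du + (-6*v) dv
Combining and collecting du, dv coefficients:
  coeff of du: 18*u^2*v - 24*u*v^2 + 2*u + 18*v^3 - 9*v
  coeff of dv: 6*u^3 - 24*u^2*v + 54*u*v^2 - 9*u - 144*v^3 + 42*v
F^* omega = (18*u^2*v - 24*u*v^2 + 2*u + 18*v^3 - 9*v) du + (6*u^3 - 24*u^2*v + 54*u*v^2 - 9*u - 144*v^3 + 42*v) dv.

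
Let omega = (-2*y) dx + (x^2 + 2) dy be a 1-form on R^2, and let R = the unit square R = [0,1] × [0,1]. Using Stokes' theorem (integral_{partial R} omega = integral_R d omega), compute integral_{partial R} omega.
integral_(partial R) omega = 3

Stokes: integral_partial_R omega = integral_R d omega with d omega = (∂Q/∂x - ∂P/∂y) dx ∧ dy.
  ∂Q/∂x = 2*x
  ∂P/∂y = -2
  integrand = ∂Q/∂x - ∂P/∂y = 2*x + 2.
Integrating over R: integral_0^1 integral_0^1 (2*x + 2) dx dy = 3.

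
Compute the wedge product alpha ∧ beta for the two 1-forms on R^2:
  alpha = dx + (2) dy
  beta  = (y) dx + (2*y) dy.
alpha ∧ beta = 0

Distribute the wedge, using dx_i ∧ dx_j = -dx_j ∧ dx_i and dx_i ∧ dx_i = 0. For each pair (i, j) with i < j, the coefficient of dx_i ∧ dx_j in alpha ∧ beta is (alpha_i * beta_j - alpha_j * beta_i). Collecting: alpha ∧ beta = 0.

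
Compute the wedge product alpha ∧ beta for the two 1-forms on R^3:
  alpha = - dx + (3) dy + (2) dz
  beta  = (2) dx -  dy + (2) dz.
alpha ∧ beta = (-5) dx ∧ dy + (-6) dx ∧ dz + (8) dy ∧ dz

Distribute the wedge, using dx_i ∧ dx_j = -dx_j ∧ dx_i and dx_i ∧ dx_i = 0. For each pair (i, j) with i < j, the coefficient of dx_i ∧ dx_j in alpha ∧ beta is (alpha_i * beta_j - alpha_j * beta_i). Collecting: alpha ∧ beta = (-5) dx ∧ dy + (-6) dx ∧ dz + (8) dy ∧ dz.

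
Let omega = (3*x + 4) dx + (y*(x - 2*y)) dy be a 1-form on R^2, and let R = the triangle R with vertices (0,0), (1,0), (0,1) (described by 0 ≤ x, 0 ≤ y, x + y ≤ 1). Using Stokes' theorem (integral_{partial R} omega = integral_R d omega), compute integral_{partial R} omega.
integral_(partial R) omega = 1/6

Stokes: integral_partial_R omega = integral_R d omega with d omega = (∂Q/∂x - ∂P/∂y) dx ∧ dy.
  ∂Q/∂x = y
  ∂P/∂y = 0
  integrand = ∂Q/∂x - ∂P/∂y = y.
Integrating over R: integral_0^1 integral_0^{1-x} (y) dy dx = 1/6.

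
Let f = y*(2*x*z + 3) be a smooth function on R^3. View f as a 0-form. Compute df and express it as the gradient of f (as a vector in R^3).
df = (2*y*z) dx + (2*x*z + 3) dy + (2*x*y) dz; grad f = (2*y*z, 2*x*z + 3, 2*x*y)

For a 0-form f, d f = (∂f/∂x) dx + (∂f/∂y) dy + (∂f/∂z) dz. The components of the vector representation are exactly the entries of grad f in Cartesian coordinates:
  ∂f/∂x = 2*y*z
  ∂f/∂y = 2*x*z + 3
  ∂f/∂z = 2*x*y.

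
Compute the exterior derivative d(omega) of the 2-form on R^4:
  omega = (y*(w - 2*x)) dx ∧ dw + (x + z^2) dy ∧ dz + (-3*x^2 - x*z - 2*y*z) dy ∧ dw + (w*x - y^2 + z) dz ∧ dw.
d(omega) = (-w - 4*x - z) dx ∧ dy ∧ dw + (1) dx ∧ dy ∧ dz + (x) dy ∧ dz ∧ dw + (w) dx ∧ dz ∧ dw

For a 2-form omega = sum_{i<j} g_{ij} dx_i ∧ dx_j, the exterior derivative is
  d(omega) = sum_{i<j} d(g_{ij}) ∧ dx_i ∧ dx_j = sum_{i<j, k} (∂g_{ij}/∂x_k) dx_k ∧ dx_i ∧ dx_j.
Expand each term, using dx_k ∧ dx_i ∧ dx_j = sgn(permutation) dx_{(a)} ∧ dx_{(b)} ∧ dx_{(c)} with (a < b < c) sorted:
  d(y*(w - 2*x)) includes (∂/∂y)(y*(w - 2*x)) dy = (w - 2*x) dy, which multiplied by dx ∧ dw gives (-w + 2*x) dx ∧ dy ∧ dw
  d(x + z^2) includes (∂/∂x)(x + z^2) dx = (1) dx, which multiplied by dy ∧ dz gives (1) dx ∧ dy ∧ dz
  d(-3*x^2 - x*z - 2*y*z) includes (∂/∂x)(-3*x^2 - x*z - 2*y*z) dx = (-6*x - z) dx, which multiplied by dy ∧ dw gives (-6*x - z) dx ∧ dy ∧ dw
  d(-3*x^2 - x*z - 2*y*z) includes (∂/∂z)(-3*x^2 - x*z - 2*y*z) dz = (-x - 2*y) dz, which multiplied by dy ∧ dw gives (x + 2*y) dy ∧ dz ∧ dw
  d(w*x - y^2 + z) includes (∂/∂x)(w*x - y^2 + z) dx = (w) dx, which multiplied by dz ∧ dw gives (w) dx ∧ dz ∧ dw
  d(w*x - y^2 + z) includes (∂/∂y)(w*x - y^2 + z) dy = (-2*y) dy, which multiplied by dz ∧ dw gives (-2*y) dy ∧ dz ∧ dw
Collecting like 3-forms: d(omega) = (-w - 4*x - z) dx ∧ dy ∧ dw + (1) dx ∧ dy ∧ dz + (x) dy ∧ dz ∧ dw + (w) dx ∧ dz ∧ dw.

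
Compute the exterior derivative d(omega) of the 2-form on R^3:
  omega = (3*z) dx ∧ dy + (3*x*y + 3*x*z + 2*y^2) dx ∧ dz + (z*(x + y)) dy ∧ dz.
d(omega) = (-3*x - 4*y + z + 3) dx ∧ dy ∧ dz

For a 2-form omega = sum_{i<j} g_{ij} dx_i ∧ dx_j, the exterior derivative is
  d(omega) = sum_{i<j} d(g_{ij}) ∧ dx_i ∧ dx_j = sum_{i<j, k} (∂g_{ij}/∂x_k) dx_k ∧ dx_i ∧ dx_j.
Expand each term, using dx_k ∧ dx_i ∧ dx_j = sgn(permutation) dx_{(a)} ∧ dx_{(b)} ∧ dx_{(c)} with (a < b < c) sorted:
  d(3*z) includes (∂/∂z)(3*z) dz = (3) dz, which multiplied by dx ∧ dy gives (3) dx ∧ dy ∧ dz
  d(3*x*y + 3*x*z + 2*y^2) includes (∂/∂y)(3*x*y + 3*x*z + 2*y^2) dy = (3*x + 4*y) dy, which multiplied by dx ∧ dz gives (-3*x - 4*y) dx ∧ dy ∧ dz
  d(z*(x + y)) includes (∂/∂x)(z*(x + y)) dx = (z) dx, which multiplied by dy ∧ dz gives (z) dx ∧ dy ∧ dz
Collecting like 3-forms: d(omega) = (-3*x - 4*y + z + 3) dx ∧ dy ∧ dz.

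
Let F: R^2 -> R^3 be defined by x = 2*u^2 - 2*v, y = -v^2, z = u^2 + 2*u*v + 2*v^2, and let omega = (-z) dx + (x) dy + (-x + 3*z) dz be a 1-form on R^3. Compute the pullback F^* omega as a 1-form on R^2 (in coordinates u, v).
F^* omega = (-2*u^3 + 6*u^2*v + 16*u*v^2 + 4*u*v + 12*v^3 + 4*v^2) du + (2*u^3 + 12*u^2*v + 2*u^2 + 36*u*v^2 + 8*u*v + 24*v^3 + 16*v^2) dv

Using F^*(f dg) = (f ∘ F) d(g ∘ F), substitute each coordinate x_i by F_i(u, v) in f_i, and replace dx_i by d F_i = (∂F_i/∂u) du + (∂F_i/∂v) dv.
  For the x component: f_1(F) = -u^2 - 2*u*v - 2*v^2; d F_1 = (4*u) du + (-2) dv
  For the y component: f_2(F) = 2*u^2 - 2*v; d F_2 = (0) du + (-2*v) dv
  For the z component: f_3(F) = u^2 + 6*u*v + 6*v^2 + 2*v; d F_3 = (2*u + 2*v) du + (2*u + 4*v) dv
Combining and collecting du, dv coefficients:
  coeff of du: -2*u^3 + 6*u^2*v + 16*u*v^2 + 4*u*v + 12*v^3 + 4*v^2
  coeff of dv: 2*u^3 + 12*u^2*v + 2*u^2 + 36*u*v^2 + 8*u*v + 24*v^3 + 16*v^2
F^* omega = (-2*u^3 + 6*u^2*v + 16*u*v^2 + 4*u*v + 12*v^3 + 4*v^2) du + (2*u^3 + 12*u^2*v + 2*u^2 + 36*u*v^2 + 8*u*v + 24*v^3 + 16*v^2) dv.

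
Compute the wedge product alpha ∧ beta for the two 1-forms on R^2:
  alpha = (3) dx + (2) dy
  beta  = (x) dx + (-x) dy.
alpha ∧ beta = (-5*x) dx ∧ dy

Distribute the wedge, using dx_i ∧ dx_j = -dx_j ∧ dx_i and dx_i ∧ dx_i = 0. For each pair (i, j) with i < j, the coefficient of dx_i ∧ dx_j in alpha ∧ beta is (alpha_i * beta_j - alpha_j * beta_i). Collecting: alpha ∧ beta = (-5*x) dx ∧ dy.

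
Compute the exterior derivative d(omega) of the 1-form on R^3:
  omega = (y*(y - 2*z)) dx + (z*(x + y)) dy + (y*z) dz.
d(omega) = (-2*y + 3*z) dx ∧ dy + (2*y) dx ∧ dz + (-x - y + z) dy ∧ dz

For a 1-form omega = sum_i f_i dx_i, the exterior derivative is
  d(omega) = sum_{i < j} (∂f_j/∂x_i - ∂f_i/∂x_j) dx_i ∧ dx_j.
  coefficient of dx ∧ dy: ∂f_2/∂x - ∂f_1/∂y = ∂(z*(x + y))/∂x - ∂(y*(y - 2*z))/∂y = -2*y + 3*z
  coefficient of dx ∧ dz: ∂f_3/∂x - ∂f_1/∂z = ∂(y*z)/∂x - ∂(y*(y - 2*z))/∂z = 2*y
  coefficient of dy ∧ dz: ∂f_3/∂y - ∂f_2/∂z = ∂(y*z)/∂y - ∂(z*(x + y))/∂z = -x - y + z
Assembling: d(omega) = (-2*y + 3*z) dx ∧ dy + (2*y) dx ∧ dz + (-x - y + z) dy ∧ dz.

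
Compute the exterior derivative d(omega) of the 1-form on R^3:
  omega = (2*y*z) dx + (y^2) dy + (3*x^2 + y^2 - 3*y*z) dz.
d(omega) = (-2*z) dx ∧ dy + (6*x - 2*y) dx ∧ dz + (2*y - 3*z) dy ∧ dz

For a 1-form omega = sum_i f_i dx_i, the exterior derivative is
  d(omega) = sum_{i < j} (∂f_j/∂x_i - ∂f_i/∂x_j) dx_i ∧ dx_j.
  coefficient of dx ∧ dy: ∂f_2/∂x - ∂f_1/∂y = ∂(y^2)/∂x - ∂(2*y*z)/∂y = -2*z
  coefficient of dx ∧ dz: ∂f_3/∂x - ∂f_1/∂z = ∂(3*x^2 + y^2 - 3*y*z)/∂x - ∂(2*y*z)/∂z = 6*x - 2*y
  coefficient of dy ∧ dz: ∂f_3/∂y - ∂f_2/∂z = ∂(3*x^2 + y^2 - 3*y*z)/∂y - ∂(y^2)/∂z = 2*y - 3*z
Assembling: d(omega) = (-2*z) dx ∧ dy + (6*x - 2*y) dx ∧ dz + (2*y - 3*z) dy ∧ dz.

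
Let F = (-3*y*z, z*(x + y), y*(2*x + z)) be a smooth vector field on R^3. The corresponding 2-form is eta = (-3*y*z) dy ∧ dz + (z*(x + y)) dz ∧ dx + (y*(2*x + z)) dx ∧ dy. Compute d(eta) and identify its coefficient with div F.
d(eta) = (y + z) dx ∧ dy ∧ dz; div F = y + z

For a 2-form in R^3 of the form above, applying d gives a 3-form with coefficient ∂P/∂x + ∂Q/∂y + ∂R/∂z:
  ∂P/∂x = 0
  ∂Q/∂y = z
  ∂R/∂z = y
Sum = y + z, which is exactly div F.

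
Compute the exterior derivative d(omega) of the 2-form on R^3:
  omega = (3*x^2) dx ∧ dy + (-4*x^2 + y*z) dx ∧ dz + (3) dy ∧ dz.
d(omega) = (-z) dx ∧ dy ∧ dz

For a 2-form omega = sum_{i<j} g_{ij} dx_i ∧ dx_j, the exterior derivative is
  d(omega) = sum_{i<j} d(g_{ij}) ∧ dx_i ∧ dx_j = sum_{i<j, k} (∂g_{ij}/∂x_k) dx_k ∧ dx_i ∧ dx_j.
Expand each term, using dx_k ∧ dx_i ∧ dx_j = sgn(permutation) dx_{(a)} ∧ dx_{(b)} ∧ dx_{(c)} with (a < b < c) sorted:
  d(-4*x^2 + y*z) includes (∂/∂y)(-4*x^2 + y*z) dy = (z) dy, which multiplied by dx ∧ dz gives (-z) dx ∧ dy ∧ dz
Collecting like 3-forms: d(omega) = (-z) dx ∧ dy ∧ dz.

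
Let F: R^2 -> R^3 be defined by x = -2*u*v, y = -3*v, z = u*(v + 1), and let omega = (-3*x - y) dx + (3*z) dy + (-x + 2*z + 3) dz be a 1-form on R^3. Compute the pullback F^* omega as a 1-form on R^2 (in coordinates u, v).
F^* omega = (-8*u*v^2 + 6*u*v + 2*u - 6*v^2 + 3*v + 3) du + (u*(-8*u*v + 2*u - 15*v - 6)) dv

Using F^*(f dg) = (f ∘ F) d(g ∘ F), substitute each coordinate x_i by F_i(u, v) in f_i, and replace dx_i by d F_i = (∂F_i/∂u) du + (∂F_i/∂v) dv.
  For the x component: f_1(F) = 3*v*(2*u + 1); d F_1 = (-2*v) du + (-2*u) dv
  For the y component: f_2(F) = 3*u*(v + 1); d F_2 = (0) du + (-3) dv
  For the z component: f_3(F) = 4*u*v + 2*u + 3; d F_3 = (v + 1) du + (u) dv
Combining and collecting du, dv coefficients:
  coeff of du: -8*u*v^2 + 6*u*v + 2*u - 6*v^2 + 3*v + 3
  coeff of dv: u*(-8*u*v + 2*u - 15*v - 6)
F^* omega = (-8*u*v^2 + 6*u*v + 2*u - 6*v^2 + 3*v + 3) du + (u*(-8*u*v + 2*u - 15*v - 6)) dv.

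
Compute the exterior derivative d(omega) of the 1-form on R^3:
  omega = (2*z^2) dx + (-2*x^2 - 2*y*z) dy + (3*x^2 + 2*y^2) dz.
d(omega) = (-4*x) dx ∧ dy + (6*x - 4*z) dx ∧ dz + (6*y) dy ∧ dz

For a 1-form omega = sum_i f_i dx_i, the exterior derivative is
  d(omega) = sum_{i < j} (∂f_j/∂x_i - ∂f_i/∂x_j) dx_i ∧ dx_j.
  coefficient of dx ∧ dy: ∂f_2/∂x - ∂f_1/∂y = ∂(-2*x^2 - 2*y*z)/∂x - ∂(2*z^2)/∂y = -4*x
  coefficient of dx ∧ dz: ∂f_3/∂x - ∂f_1/∂z = ∂(3*x^2 + 2*y^2)/∂x - ∂(2*z^2)/∂z = 6*x - 4*z
  coefficient of dy ∧ dz: ∂f_3/∂y - ∂f_2/∂z = ∂(3*x^2 + 2*y^2)/∂y - ∂(-2*x^2 - 2*y*z)/∂z = 6*y
Assembling: d(omega) = (-4*x) dx ∧ dy + (6*x - 4*z) dx ∧ dz + (6*y) dy ∧ dz.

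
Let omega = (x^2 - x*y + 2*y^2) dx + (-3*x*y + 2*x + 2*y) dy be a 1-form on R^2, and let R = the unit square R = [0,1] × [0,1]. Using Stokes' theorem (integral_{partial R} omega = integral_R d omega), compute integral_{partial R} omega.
integral_(partial R) omega = -1

Stokes: integral_partial_R omega = integral_R d omega with d omega = (∂Q/∂x - ∂P/∂y) dx ∧ dy.
  ∂Q/∂x = 2 - 3*y
  ∂P/∂y = -x + 4*y
  integrand = ∂Q/∂x - ∂P/∂y = x - 7*y + 2.
Integrating over R: integral_0^1 integral_0^1 (x - 7*y + 2) dx dy = -1.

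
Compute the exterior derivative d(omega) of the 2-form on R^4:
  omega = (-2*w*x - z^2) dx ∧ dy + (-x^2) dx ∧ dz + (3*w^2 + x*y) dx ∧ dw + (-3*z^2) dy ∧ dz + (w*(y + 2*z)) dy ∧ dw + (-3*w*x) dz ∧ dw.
d(omega) = (-2*z) dx ∧ dy ∧ dz + (-3*x) dx ∧ dy ∧ dw + (-2*w) dy ∧ dz ∧ dw + (-3*w) dx ∧ dz ∧ dw

For a 2-form omega = sum_{i<j} g_{ij} dx_i ∧ dx_j, the exterior derivative is
  d(omega) = sum_{i<j} d(g_{ij}) ∧ dx_i ∧ dx_j = sum_{i<j, k} (∂g_{ij}/∂x_k) dx_k ∧ dx_i ∧ dx_j.
Expand each term, using dx_k ∧ dx_i ∧ dx_j = sgn(permutation) dx_{(a)} ∧ dx_{(b)} ∧ dx_{(c)} with (a < b < c) sorted:
  d(-2*w*x - z^2) includes (∂/∂z)(-2*w*x - z^2) dz = (-2*z) dz, which multiplied by dx ∧ dy gives (-2*z) dx ∧ dy ∧ dz
  d(-2*w*x - z^2) includes (∂/∂w)(-2*w*x - z^2) dw = (-2*x) dw, which multiplied by dx ∧ dy gives (-2*x) dx ∧ dy ∧ dw
  d(3*w^2 + x*y) includes (∂/∂y)(3*w^2 + x*y) dy = (x) dy, which multiplied by dx ∧ dw gives (-x) dx ∧ dy ∧ dw
  d(w*(y + 2*z)) includes (∂/∂z)(w*(y + 2*z)) dz = (2*w) dz, which multiplied by dy ∧ dw gives (-2*w) dy ∧ dz ∧ dw
  d(-3*w*x) includes (∂/∂x)(-3*w*x) dx = (-3*w) dx, which multiplied by dz ∧ dw gives (-3*w) dx ∧ dz ∧ dw
Collecting like 3-forms: d(omega) = (-2*z) dx ∧ dy ∧ dz + (-3*x) dx ∧ dy ∧ dw + (-2*w) dy ∧ dz ∧ dw + (-3*w) dx ∧ dz ∧ dw.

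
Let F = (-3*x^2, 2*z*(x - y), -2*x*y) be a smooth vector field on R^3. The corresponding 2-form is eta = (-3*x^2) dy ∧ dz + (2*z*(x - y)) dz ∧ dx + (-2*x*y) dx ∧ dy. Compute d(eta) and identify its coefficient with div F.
d(eta) = (-6*x - 2*z) dx ∧ dy ∧ dz; div F = -6*x - 2*z

For a 2-form in R^3 of the form above, applying d gives a 3-form with coefficient ∂P/∂x + ∂Q/∂y + ∂R/∂z:
  ∂P/∂x = -6*x
  ∂Q/∂y = -2*z
  ∂R/∂z = 0
Sum = -6*x - 2*z, which is exactly div F.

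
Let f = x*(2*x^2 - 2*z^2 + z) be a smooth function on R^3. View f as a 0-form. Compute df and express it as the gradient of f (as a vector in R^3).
df = (6*x^2 - 2*z^2 + z) dx + (0) dy + (x*(1 - 4*z)) dz; grad f = (6*x^2 - 2*z^2 + z, 0, x*(1 - 4*z))

For a 0-form f, d f = (∂f/∂x) dx + (∂f/∂y) dy + (∂f/∂z) dz. The components of the vector representation are exactly the entries of grad f in Cartesian coordinates:
  ∂f/∂x = 6*x^2 - 2*z^2 + z
  ∂f/∂y = 0
  ∂f/∂z = x*(1 - 4*z).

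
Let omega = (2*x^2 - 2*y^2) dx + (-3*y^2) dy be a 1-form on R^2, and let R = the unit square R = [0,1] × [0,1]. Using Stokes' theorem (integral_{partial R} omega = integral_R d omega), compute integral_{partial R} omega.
integral_(partial R) omega = 2

Stokes: integral_partial_R omega = integral_R d omega with d omega = (∂Q/∂x - ∂P/∂y) dx ∧ dy.
  ∂Q/∂x = 0
  ∂P/∂y = -4*y
  integrand = ∂Q/∂x - ∂P/∂y = 4*y.
Integrating over R: integral_0^1 integral_0^1 (4*y) dx dy = 2.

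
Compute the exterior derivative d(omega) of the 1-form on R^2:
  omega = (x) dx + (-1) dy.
d(omega) = 0

For a 1-form omega = sum_i f_i dx_i, the exterior derivative is
  d(omega) = sum_{i < j} (∂f_j/∂x_i - ∂f_i/∂x_j) dx_i ∧ dx_j.

Assembling: d(omega) = 0.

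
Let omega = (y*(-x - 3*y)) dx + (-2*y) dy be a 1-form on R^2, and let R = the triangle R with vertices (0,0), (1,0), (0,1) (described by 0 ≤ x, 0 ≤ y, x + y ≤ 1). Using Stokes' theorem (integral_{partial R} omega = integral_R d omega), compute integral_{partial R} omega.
integral_(partial R) omega = 7/6

Stokes: integral_partial_R omega = integral_R d omega with d omega = (∂Q/∂x - ∂P/∂y) dx ∧ dy.
  ∂Q/∂x = 0
  ∂P/∂y = -x - 6*y
  integrand = ∂Q/∂x - ∂P/∂y = x + 6*y.
Integrating over R: integral_0^1 integral_0^{1-x} (x + 6*y) dy dx = 7/6.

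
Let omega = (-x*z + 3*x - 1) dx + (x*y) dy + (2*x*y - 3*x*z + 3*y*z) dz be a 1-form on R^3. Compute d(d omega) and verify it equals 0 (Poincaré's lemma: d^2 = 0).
d(d omega) = 0

Step 1: d omega = sum_{i<j} (∂f_j/∂x_i - ∂f_i/∂x_j) dx_i ∧ dx_j:
  coeff of dx ∧ dy: y
  coeff of dx ∧ dz: x + 2*y - 3*z
  coeff of dy ∧ dz: 2*x + 3*z
Step 2: Apply d again to each 2-form coefficient. The only possible 3-form in R^3 is dx ∧ dy ∧ dz, with coefficient
  ∂(coeff of dy∧dz)/∂x - ∂(coeff of dx∧dz)/∂y + ∂(coeff of dx∧dy)/∂z
  = ∂/∂x (2*x + 3*z) - ∂/∂y (x + 2*y - 3*z) + ∂/∂z (y).
Each of these terms simplifies to sums of mixed partials that cancel in pairs. The result is 0 (by equality of mixed partials for smooth functions — Schwarz / Clairaut).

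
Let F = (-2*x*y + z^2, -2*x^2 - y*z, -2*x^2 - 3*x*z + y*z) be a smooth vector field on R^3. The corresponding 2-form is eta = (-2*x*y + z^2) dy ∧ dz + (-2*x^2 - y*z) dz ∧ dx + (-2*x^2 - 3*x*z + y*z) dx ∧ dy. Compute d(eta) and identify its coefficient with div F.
d(eta) = (-3*x - y - z) dx ∧ dy ∧ dz; div F = -3*x - y - z

For a 2-form in R^3 of the form above, applying d gives a 3-form with coefficient ∂P/∂x + ∂Q/∂y + ∂R/∂z:
  ∂P/∂x = -2*y
  ∂Q/∂y = -z
  ∂R/∂z = -3*x + y
Sum = -3*x - y - z, which is exactly div F.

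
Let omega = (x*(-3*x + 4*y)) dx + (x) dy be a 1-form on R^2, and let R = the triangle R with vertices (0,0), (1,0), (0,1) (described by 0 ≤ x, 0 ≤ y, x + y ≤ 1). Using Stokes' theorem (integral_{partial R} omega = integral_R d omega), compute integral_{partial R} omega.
integral_(partial R) omega = -1/6

Stokes: integral_partial_R omega = integral_R d omega with d omega = (∂Q/∂x - ∂P/∂y) dx ∧ dy.
  ∂Q/∂x = 1
  ∂P/∂y = 4*x
  integrand = ∂Q/∂x - ∂P/∂y = 1 - 4*x.
Integrating over R: integral_0^1 integral_0^{1-x} (1 - 4*x) dy dx = -1/6.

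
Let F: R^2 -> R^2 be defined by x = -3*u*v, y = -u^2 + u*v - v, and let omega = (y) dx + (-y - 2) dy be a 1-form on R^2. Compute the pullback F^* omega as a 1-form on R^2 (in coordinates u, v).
F^* omega = (-2*u^3 + 6*u^2*v - 4*u*v^2 - 2*u*v + 4*u + 4*v^2 - 2*v) du + (4*u^3 - 4*u^2*v - u^2 + 5*u*v - 2*u - v + 2) dv

Using F^*(f dg) = (f ∘ F) d(g ∘ F), substitute each coordinate x_i by F_i(u, v) in f_i, and replace dx_i by d F_i = (∂F_i/∂u) du + (∂F_i/∂v) dv.
  For the x component: f_1(F) = -u^2 + u*v - v; d F_1 = (-3*v) du + (-3*u) dv
  For the y component: f_2(F) = u^2 - u*v + v - 2; d F_2 = (-2*u + v) du + (u - 1) dv
Combining and collecting du, dv coefficients:
  coeff of du: -2*u^3 + 6*u^2*v - 4*u*v^2 - 2*u*v + 4*u + 4*v^2 - 2*v
  coeff of dv: 4*u^3 - 4*u^2*v - u^2 + 5*u*v - 2*u - v + 2
F^* omega = (-2*u^3 + 6*u^2*v - 4*u*v^2 - 2*u*v + 4*u + 4*v^2 - 2*v) du + (4*u^3 - 4*u^2*v - u^2 + 5*u*v - 2*u - v + 2) dv.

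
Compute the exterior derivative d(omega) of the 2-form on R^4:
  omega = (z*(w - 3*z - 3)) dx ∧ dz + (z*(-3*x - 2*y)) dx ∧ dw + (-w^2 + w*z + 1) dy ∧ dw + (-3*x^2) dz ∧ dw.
d(omega) = (-3*x + 2*y + z) dx ∧ dz ∧ dw + (2*z) dx ∧ dy ∧ dw + (-w) dy ∧ dz ∧ dw

For a 2-form omega = sum_{i<j} g_{ij} dx_i ∧ dx_j, the exterior derivative is
  d(omega) = sum_{i<j} d(g_{ij}) ∧ dx_i ∧ dx_j = sum_{i<j, k} (∂g_{ij}/∂x_k) dx_k ∧ dx_i ∧ dx_j.
Expand each term, using dx_k ∧ dx_i ∧ dx_j = sgn(permutation) dx_{(a)} ∧ dx_{(b)} ∧ dx_{(c)} with (a < b < c) sorted:
  d(z*(w - 3*z - 3)) includes (∂/∂w)(z*(w - 3*z - 3)) dw = (z) dw, which multiplied by dx ∧ dz gives (z) dx ∧ dz ∧ dw
  d(z*(-3*x - 2*y)) includes (∂/∂y)(z*(-3*x - 2*y)) dy = (-2*z) dy, which multiplied by dx ∧ dw gives (2*z) dx ∧ dy ∧ dw
  d(z*(-3*x - 2*y)) includes (∂/∂z)(z*(-3*x - 2*y)) dz = (-3*x - 2*y) dz, which multiplied by dx ∧ dw gives (3*x + 2*y) dx ∧ dz ∧ dw
  d(-w^2 + w*z + 1) includes (∂/∂z)(-w^2 + w*z + 1) dz = (w) dz, which multiplied by dy ∧ dw gives (-w) dy ∧ dz ∧ dw
  d(-3*x^2) includes (∂/∂x)(-3*x^2) dx = (-6*x) dx, which multiplied by dz ∧ dw gives (-6*x) dx ∧ dz ∧ dw
Collecting like 3-forms: d(omega) = (-3*x + 2*y + z) dx ∧ dz ∧ dw + (2*z) dx ∧ dy ∧ dw + (-w) dy ∧ dz ∧ dw.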